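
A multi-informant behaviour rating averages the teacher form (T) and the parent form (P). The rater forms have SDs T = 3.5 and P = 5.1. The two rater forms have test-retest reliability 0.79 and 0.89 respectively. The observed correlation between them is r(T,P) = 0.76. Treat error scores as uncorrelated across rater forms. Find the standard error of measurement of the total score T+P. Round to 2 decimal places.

2.33

Var(total) = 38.26 + 27.132 = 65.392.
True-score variance = 32.8264 + 27.132 = 59.9584, so reliability = 0.9169.
Error variance = 65.392 − 59.9584 = 5.4336; SEM = √5.4336 = 2.33.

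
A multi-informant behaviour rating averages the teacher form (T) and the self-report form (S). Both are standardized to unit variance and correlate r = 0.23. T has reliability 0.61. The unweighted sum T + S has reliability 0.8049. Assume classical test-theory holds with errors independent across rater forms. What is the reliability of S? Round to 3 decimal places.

Var(T+S) = 2 + 2·0.23 = 2.460.
True-score variance = ρ_T + ρ_S + 2·0.23, so 0.8049 = (0.61 + ρ_S + 0.46) / 2.460.
ρ_S = 0.8049·2.460 − 0.61 − 0.46 = 0.910.

0.910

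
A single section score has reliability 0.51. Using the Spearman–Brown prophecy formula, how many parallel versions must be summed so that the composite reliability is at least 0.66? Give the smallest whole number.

k ≥ ρ*(1−ρ₁)/(ρ₁(1−ρ*)) = 0.66·0.49 / (0.51·0.34) = 1.865.
Smallest integer k = 2.

2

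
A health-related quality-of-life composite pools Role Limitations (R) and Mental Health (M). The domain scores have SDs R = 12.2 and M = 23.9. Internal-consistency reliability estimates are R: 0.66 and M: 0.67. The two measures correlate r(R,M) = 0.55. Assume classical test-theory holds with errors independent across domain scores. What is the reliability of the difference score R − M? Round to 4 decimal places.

Var(R−M) = 12.2² + 23.9² − 2·12.2·23.9·0.55 = 720.05 − 320.738 = 399.312.
Because errors are independent across components, Cov(Tᵢ,Tⱼ) = Cov(Xᵢ,Xⱼ); the off-diagonal part of the true-score variance is the same as above.
True-score variance = [12.2²·0.66 + 23.9²·0.67] − 320.738 = 480.945 − 320.738 = 160.207.
Reliability = 160.207 / 399.312 = 0.4012.

0.4012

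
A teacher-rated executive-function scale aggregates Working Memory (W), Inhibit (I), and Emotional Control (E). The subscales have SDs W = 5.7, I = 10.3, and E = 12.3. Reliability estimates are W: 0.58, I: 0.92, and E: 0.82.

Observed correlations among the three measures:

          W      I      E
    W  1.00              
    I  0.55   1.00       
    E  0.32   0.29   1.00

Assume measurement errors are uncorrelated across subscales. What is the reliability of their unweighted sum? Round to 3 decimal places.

0.896

Var(W+I+E) = 5.7² + 10.3² + 12.3² + 2·[5.7·10.3·0.55 + 5.7·12.3·0.32 + 10.3·12.3·0.29] = 289.87 + 182.932 = 472.802.
Because errors are independent across components, Cov(Tᵢ,Tⱼ) = Cov(Xᵢ,Xⱼ); the off-diagonal part of the true-score variance is the same as above.
True-score variance = [5.7²·0.58 + 10.3²·0.92 + 12.3²·0.82] + 182.932 = 240.505 + 182.932 = 423.436.
Reliability = 423.436 / 472.802 = 0.896.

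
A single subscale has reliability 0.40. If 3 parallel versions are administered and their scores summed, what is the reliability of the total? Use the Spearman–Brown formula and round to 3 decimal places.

ρ_k = kρ / (1 + (k−1)ρ) = 3·0.40 / (1 + 2·0.40) = 1.200 / 1.800 = 0.667.

0.667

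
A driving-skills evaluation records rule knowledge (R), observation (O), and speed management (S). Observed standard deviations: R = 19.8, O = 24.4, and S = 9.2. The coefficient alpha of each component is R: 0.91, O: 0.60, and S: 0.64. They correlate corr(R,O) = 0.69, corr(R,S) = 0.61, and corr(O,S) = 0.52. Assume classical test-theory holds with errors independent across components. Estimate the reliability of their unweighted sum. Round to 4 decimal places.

Var(R+O+S) = 19.8² + 24.4² + 9.2² + 2·[19.8·24.4·0.69 + 19.8·9.2·0.61 + 24.4·9.2·0.52] = 1072.04 + 1122.4 = 2194.44.
Because errors are independent across components, Cov(Tᵢ,Tⱼ) = Cov(Xᵢ,Xⱼ); the off-diagonal part of the true-score variance is the same as above.
True-score variance = [19.8²·0.91 + 24.4²·0.60 + 9.2²·0.64] + 1122.4 = 768.142 + 1122.4 = 1890.54.
Reliability = 1890.54 / 2194.44 = 0.8615.

0.8615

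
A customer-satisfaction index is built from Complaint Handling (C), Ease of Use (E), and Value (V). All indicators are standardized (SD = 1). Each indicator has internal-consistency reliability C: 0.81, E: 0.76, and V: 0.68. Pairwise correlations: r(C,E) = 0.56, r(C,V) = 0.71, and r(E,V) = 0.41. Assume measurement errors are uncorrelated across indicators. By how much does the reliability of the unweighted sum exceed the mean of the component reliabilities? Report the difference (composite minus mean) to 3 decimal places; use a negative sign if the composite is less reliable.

Var(sum) = 3 + 3.36 = 6.36; true-score variance = 2.25 + 3.36 = 5.61; composite reliability = 0.8821.
Mean component reliability = 0.7500.
Difference = 0.8821 − 0.7500 = 0.132.

0.132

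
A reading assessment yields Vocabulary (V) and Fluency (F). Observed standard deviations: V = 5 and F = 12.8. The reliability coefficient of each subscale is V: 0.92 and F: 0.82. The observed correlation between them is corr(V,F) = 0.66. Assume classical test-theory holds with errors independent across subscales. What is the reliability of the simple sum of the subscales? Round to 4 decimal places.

Var(V+F) = 5² + 12.8² + 2·[5·12.8·0.66] = 188.84 + 84.48 = 273.32.
With uncorrelated errors the cross-covariances are all true-score covariance, so they carry over unchanged; only the diagonal terms shrink to ρᵢσᵢ².
True-score variance = [5²·0.92 + 12.8²·0.82] + 84.48 = 157.349 + 84.48 = 241.829.
Reliability = 241.829 / 273.32 = 0.8848.

0.8848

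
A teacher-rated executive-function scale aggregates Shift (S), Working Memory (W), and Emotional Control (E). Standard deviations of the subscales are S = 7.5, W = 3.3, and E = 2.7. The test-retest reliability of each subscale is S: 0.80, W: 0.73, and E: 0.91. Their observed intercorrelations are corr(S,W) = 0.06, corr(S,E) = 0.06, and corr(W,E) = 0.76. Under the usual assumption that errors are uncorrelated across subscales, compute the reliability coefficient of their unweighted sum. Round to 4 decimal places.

0.8410

Var(S+W+E) = 7.5² + 3.3² + 2.7² + 2·[7.5·3.3·0.06 + 7.5·2.7·0.06 + 3.3·2.7·0.76] = 74.43 + 18.9432 = 93.3732.
Under uncorrelated errors the observed covariances equal the true-score covariances, so only the own-variance terms attenuate.
True-score variance = [7.5²·0.80 + 3.3²·0.73 + 2.7²·0.91] + 18.9432 = 59.5836 + 18.9432 = 78.5268.
Reliability = 78.5268 / 93.3732 = 0.8410.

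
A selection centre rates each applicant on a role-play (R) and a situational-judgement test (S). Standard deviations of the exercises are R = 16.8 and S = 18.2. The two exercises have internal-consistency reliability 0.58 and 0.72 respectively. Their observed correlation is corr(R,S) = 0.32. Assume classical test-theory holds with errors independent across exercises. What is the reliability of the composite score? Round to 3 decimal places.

Var(R+S) = 16.8² + 18.2² + 2·[16.8·18.2·0.32] = 613.48 + 195.686 = 809.166.
Because errors are independent across components, Cov(Tᵢ,Tⱼ) = Cov(Xᵢ,Xⱼ); the off-diagonal part of the true-score variance is the same as above.
True-score variance = [16.8²·0.58 + 18.2²·0.72] + 195.686 = 402.192 + 195.686 = 597.878.
Reliability = 597.878 / 809.166 = 0.739.

0.739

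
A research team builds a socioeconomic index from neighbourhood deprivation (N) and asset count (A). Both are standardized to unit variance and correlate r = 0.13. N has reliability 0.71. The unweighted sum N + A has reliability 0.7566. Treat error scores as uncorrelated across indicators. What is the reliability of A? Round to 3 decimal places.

Var(N+A) = 2 + 2·0.13 = 2.260.
True-score variance = ρ_N + ρ_A + 2·0.13, so 0.7566 = (0.71 + ρ_A + 0.26) / 2.260.
ρ_A = 0.7566·2.260 − 0.71 − 0.26 = 0.740.

0.740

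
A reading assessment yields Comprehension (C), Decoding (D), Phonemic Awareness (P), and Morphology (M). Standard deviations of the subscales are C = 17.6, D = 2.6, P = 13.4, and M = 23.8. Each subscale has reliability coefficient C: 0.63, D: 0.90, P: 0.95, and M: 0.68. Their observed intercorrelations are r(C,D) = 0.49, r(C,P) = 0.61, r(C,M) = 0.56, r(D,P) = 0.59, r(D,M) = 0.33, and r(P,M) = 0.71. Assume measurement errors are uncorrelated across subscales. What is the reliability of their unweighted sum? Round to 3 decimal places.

0.873

Var(C+D+P+M) = 17.6² + 2.6² + 13.4² + 23.8² + 2·[17.6·2.6·0.49 + 17.6·13.4·0.61 + 17.6·23.8·0.56 + 2.6·13.4·0.59 + 2.6·23.8·0.33 + 13.4·23.8·0.71] = 1062.52 + 1336.53 = 2399.05.
Because errors are independent across components, Cov(Tᵢ,Tⱼ) = Cov(Xᵢ,Xⱼ); the off-diagonal part of the true-score variance is the same as above.
True-score variance = [17.6²·0.63 + 2.6²·0.90 + 13.4²·0.95 + 23.8²·0.68] + 1336.53 = 756.994 + 1336.53 = 2093.53.
Reliability = 2093.53 / 2399.05 = 0.873.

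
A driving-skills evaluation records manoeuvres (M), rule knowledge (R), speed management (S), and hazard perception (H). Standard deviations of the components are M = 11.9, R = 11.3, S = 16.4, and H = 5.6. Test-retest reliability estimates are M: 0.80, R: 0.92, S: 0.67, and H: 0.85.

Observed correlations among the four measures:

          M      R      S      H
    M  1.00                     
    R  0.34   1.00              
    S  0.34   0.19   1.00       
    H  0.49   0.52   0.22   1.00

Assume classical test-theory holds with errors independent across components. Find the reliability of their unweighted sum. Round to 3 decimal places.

Var(M+R+S+H) = 11.9² + 11.3² + 16.4² + 5.6² + 2·[11.9·11.3·0.34 + 11.9·16.4·0.34 + 11.9·5.6·0.49 + 11.3·16.4·0.19 + 11.3·5.6·0.52 + 16.4·5.6·0.22] = 569.62 + 466.098 = 1035.72.
With uncorrelated errors the cross-covariances are all true-score covariance, so they carry over unchanged; only the diagonal terms shrink to ρᵢσᵢ².
True-score variance = [11.9²·0.80 + 11.3²·0.92 + 16.4²·0.67 + 5.6²·0.85] + 466.098 = 437.622 + 466.098 = 903.72.
Reliability = 903.72 / 1035.72 = 0.873.

0.873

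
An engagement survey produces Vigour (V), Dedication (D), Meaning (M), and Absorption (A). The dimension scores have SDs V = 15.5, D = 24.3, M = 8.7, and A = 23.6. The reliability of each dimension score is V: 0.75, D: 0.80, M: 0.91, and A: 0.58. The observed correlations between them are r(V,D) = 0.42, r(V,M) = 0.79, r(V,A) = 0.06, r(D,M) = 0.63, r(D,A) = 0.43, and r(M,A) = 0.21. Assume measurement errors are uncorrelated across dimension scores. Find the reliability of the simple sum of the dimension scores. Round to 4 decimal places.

Var(V+D+M+A) = 15.5² + 24.3² + 8.7² + 23.6² + 2·[15.5·24.3·0.42 + 15.5·8.7·0.79 + 15.5·23.6·0.06 + 24.3·8.7·0.63 + 24.3·23.6·0.43 + 8.7·23.6·0.21] = 1463.39 + 1419.15 = 2882.54.
Because errors are independent across components, Cov(Tᵢ,Tⱼ) = Cov(Xᵢ,Xⱼ); the off-diagonal part of the true-score variance is the same as above.
True-score variance = [15.5²·0.75 + 24.3²·0.80 + 8.7²·0.91 + 23.6²·0.58] + 1419.15 = 1044.49 + 1419.15 = 2463.64.
Reliability = 2463.64 / 2882.54 = 0.8547.

0.8547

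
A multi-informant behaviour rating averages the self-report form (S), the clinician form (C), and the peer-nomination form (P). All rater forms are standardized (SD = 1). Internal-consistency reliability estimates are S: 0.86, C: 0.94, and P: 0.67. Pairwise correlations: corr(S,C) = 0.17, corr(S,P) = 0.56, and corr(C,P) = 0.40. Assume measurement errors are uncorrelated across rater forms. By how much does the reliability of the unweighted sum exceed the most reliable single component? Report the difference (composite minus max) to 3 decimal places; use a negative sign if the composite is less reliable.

-0.041

Var(sum) = 3 + 2.26 = 5.26; true-score variance = 2.47 + 2.26 = 4.73; composite reliability = 0.8992.
Max component reliability = 0.9400.
Difference = 0.8992 − 0.9400 = -0.041.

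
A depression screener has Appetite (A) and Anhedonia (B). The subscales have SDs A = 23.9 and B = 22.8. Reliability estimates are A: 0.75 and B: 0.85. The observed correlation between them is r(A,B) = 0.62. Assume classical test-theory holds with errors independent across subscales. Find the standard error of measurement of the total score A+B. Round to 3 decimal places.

Var(total) = 1091.05 + 675.701 = 1766.75.
True-score variance = 870.271 + 675.701 = 1545.97, so reliability = 0.8750.
Error variance = 1766.75 − 1545.97 = 220.778; SEM = √220.778 = 14.859.

14.859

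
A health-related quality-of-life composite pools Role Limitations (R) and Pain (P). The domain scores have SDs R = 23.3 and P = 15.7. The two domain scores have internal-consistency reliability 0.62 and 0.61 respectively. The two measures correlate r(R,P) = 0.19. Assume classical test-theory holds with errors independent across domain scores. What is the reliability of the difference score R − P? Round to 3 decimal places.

Var(R−P) = 23.3² + 15.7² − 2·23.3·15.7·0.19 = 789.38 − 139.008 = 650.372.
With uncorrelated errors the cross-covariances are all true-score covariance, so they carry over unchanged; only the diagonal terms shrink to ρᵢσᵢ².
True-score variance = [23.3²·0.62 + 15.7²·0.61] − 139.008 = 486.951 − 139.008 = 347.943.
Reliability = 347.943 / 650.372 = 0.535.

0.535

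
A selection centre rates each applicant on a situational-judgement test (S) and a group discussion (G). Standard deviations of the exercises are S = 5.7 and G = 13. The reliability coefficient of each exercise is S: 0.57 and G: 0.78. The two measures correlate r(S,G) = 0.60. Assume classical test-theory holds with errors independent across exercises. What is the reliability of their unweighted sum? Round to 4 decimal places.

0.8239

Var(S+G) = 5.7² + 13² + 2·[5.7·13·0.60] = 201.49 + 88.92 = 290.41.
Under uncorrelated errors the observed covariances equal the true-score covariances, so only the own-variance terms attenuate.
True-score variance = [5.7²·0.57 + 13²·0.78] + 88.92 = 150.339 + 88.92 = 239.259.
Reliability = 239.259 / 290.41 = 0.8239.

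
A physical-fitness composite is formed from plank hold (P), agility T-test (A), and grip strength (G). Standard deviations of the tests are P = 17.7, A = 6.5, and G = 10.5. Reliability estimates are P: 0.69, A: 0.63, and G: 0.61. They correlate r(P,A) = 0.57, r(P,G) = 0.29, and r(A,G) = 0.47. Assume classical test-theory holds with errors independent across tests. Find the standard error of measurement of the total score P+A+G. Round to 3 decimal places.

Var(total) = 465.79 + 303.105 = 768.895.
True-score variance = 310.04 + 303.105 = 613.145, so reliability = 0.7974.
Error variance = 768.895 − 613.145 = 155.75; SEM = √155.75 = 12.480.

12.480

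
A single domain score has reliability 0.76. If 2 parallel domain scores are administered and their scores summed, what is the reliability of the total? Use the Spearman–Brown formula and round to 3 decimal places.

ρ_k = kρ / (1 + (k−1)ρ) = 2·0.76 / (1 + 1·0.76) = 1.520 / 1.760 = 0.864.

0.864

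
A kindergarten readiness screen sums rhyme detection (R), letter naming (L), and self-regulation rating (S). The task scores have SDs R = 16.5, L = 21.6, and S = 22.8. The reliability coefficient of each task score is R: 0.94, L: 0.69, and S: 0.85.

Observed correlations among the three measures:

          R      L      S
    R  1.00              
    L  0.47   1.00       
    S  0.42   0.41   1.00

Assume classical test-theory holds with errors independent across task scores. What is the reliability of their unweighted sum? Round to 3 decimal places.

Var(R+L+S) = 16.5² + 21.6² + 22.8² + 2·[16.5·21.6·0.47 + 16.5·22.8·0.42 + 21.6·22.8·0.41] = 1258.65 + 1054.86 = 2313.51.
Under uncorrelated errors the observed covariances equal the true-score covariances, so only the own-variance terms attenuate.
True-score variance = [16.5²·0.94 + 21.6²·0.69 + 22.8²·0.85] + 1054.86 = 1019.71 + 1054.86 = 2074.56.
Reliability = 2074.56 / 2313.51 = 0.897.

0.897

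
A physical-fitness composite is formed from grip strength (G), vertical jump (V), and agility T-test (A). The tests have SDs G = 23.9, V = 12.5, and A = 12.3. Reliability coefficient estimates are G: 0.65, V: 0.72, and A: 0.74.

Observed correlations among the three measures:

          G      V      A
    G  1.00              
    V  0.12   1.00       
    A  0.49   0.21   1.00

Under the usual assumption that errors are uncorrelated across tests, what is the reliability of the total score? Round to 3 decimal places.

0.783

Var(G+V+A) = 23.9² + 12.5² + 12.3² + 2·[23.9·12.5·0.12 + 23.9·12.3·0.49 + 12.5·12.3·0.21] = 878.75 + 424.366 = 1303.12.
Because errors are independent across components, Cov(Tᵢ,Tⱼ) = Cov(Xᵢ,Xⱼ); the off-diagonal part of the true-score variance is the same as above.
True-score variance = [23.9²·0.65 + 12.5²·0.72 + 12.3²·0.74] + 424.366 = 595.741 + 424.366 = 1020.11.
Reliability = 1020.11 / 1303.12 = 0.783.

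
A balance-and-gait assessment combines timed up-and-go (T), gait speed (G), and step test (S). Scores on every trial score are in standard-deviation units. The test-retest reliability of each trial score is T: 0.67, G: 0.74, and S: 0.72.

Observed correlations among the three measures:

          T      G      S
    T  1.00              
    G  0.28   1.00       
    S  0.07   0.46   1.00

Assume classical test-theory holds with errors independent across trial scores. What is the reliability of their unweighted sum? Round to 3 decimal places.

Var(T+G+S) = 3 + 2·[0.28 + 0.07 + 0.46] = 3 + 1.62 = 4.62.
Because errors are independent across components, Cov(Tᵢ,Tⱼ) = Cov(Xᵢ,Xⱼ); the off-diagonal part of the true-score variance is the same as above.
True-score variance = [0.67 + 0.74 + 0.72] + 1.62 = 2.13 + 1.62 = 3.75.
Reliability = 3.75 / 4.62 = 0.812.

0.812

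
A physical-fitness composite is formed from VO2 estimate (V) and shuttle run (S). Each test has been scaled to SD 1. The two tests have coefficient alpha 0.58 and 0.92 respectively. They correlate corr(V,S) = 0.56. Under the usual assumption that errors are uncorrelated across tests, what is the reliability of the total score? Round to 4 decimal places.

0.8397

Var(V+S) = 2 + 2·[0.56] = 2 + 1.12 = 3.12.
Because errors are independent across components, Cov(Tᵢ,Tⱼ) = Cov(Xᵢ,Xⱼ); the off-diagonal part of the true-score variance is the same as above.
True-score variance = [0.58 + 0.92] + 1.12 = 1.5 + 1.12 = 2.62.
Reliability = 2.62 / 3.12 = 0.8397.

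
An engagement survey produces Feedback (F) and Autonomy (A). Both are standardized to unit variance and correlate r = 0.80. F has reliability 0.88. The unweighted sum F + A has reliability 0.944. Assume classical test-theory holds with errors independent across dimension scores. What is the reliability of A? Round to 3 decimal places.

Var(F+A) = 2 + 2·0.80 = 3.600.
True-score variance = ρ_F + ρ_A + 2·0.80, so 0.944 = (0.88 + ρ_A + 1.60) / 3.600.
ρ_A = 0.944·3.600 − 0.88 − 1.60 = 0.918.

0.918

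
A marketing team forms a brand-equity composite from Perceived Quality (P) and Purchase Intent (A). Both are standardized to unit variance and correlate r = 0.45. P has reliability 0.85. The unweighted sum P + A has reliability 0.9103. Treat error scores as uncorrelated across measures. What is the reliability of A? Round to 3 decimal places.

Var(P+A) = 2 + 2·0.45 = 2.900.
True-score variance = ρ_P + ρ_A + 2·0.45, so 0.9103 = (0.85 + ρ_A + 0.90) / 2.900.
ρ_A = 0.9103·2.900 − 0.85 − 0.90 = 0.890.

0.890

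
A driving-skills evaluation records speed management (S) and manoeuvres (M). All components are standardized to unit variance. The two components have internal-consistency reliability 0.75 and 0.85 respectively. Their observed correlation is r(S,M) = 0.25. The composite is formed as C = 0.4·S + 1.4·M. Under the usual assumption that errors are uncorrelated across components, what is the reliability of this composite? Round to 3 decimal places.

0.861

Var(C) = 0.4² + 1.4² + 2·[0.56·0.25] = 2.12 + 0.28 = 2.4.
Under uncorrelated errors the observed covariances equal the true-score covariances, so only the own-variance terms attenuate.
True-score variance = [0.4²·0.75 + 1.4²·0.85] + 0.28 = 1.786 + 0.28 = 2.066.
Reliability = 2.066 / 2.4 = 0.861.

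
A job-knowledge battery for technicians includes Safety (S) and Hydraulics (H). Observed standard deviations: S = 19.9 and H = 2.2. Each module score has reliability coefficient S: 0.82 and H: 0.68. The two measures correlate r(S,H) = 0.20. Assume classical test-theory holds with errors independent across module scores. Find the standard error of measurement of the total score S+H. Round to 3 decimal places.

Var(total) = 400.85 + 17.512 = 418.362.
True-score variance = 328.019 + 17.512 = 345.531, so reliability = 0.8259.
Error variance = 418.362 − 345.531 = 72.8306; SEM = √72.8306 = 8.534.

8.534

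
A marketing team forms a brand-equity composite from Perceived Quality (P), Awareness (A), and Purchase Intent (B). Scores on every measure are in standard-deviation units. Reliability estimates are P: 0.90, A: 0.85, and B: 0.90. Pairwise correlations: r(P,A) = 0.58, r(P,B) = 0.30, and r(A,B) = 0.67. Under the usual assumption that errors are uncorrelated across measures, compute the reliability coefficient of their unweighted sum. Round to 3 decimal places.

Var(P+A+B) = 3 + 2·[0.58 + 0.30 + 0.67] = 3 + 3.1 = 6.1.
Because errors are independent across components, Cov(Tᵢ,Tⱼ) = Cov(Xᵢ,Xⱼ); the off-diagonal part of the true-score variance is the same as above.
True-score variance = [0.90 + 0.85 + 0.90] + 3.1 = 2.65 + 3.1 = 5.75.
Reliability = 5.75 / 6.1 = 0.943.

0.943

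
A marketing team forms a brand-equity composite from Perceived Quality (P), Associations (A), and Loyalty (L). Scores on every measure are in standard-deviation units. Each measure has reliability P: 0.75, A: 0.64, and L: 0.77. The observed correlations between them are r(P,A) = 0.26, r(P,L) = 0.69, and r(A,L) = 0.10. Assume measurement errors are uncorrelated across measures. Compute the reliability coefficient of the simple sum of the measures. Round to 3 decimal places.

0.835

Var(P+A+L) = 3 + 2·[0.26 + 0.69 + 0.10] = 3 + 2.1 = 5.1.
With uncorrelated errors the cross-covariances are all true-score covariance, so they carry over unchanged; only the diagonal terms shrink to ρᵢσᵢ².
True-score variance = [0.75 + 0.64 + 0.77] + 2.1 = 2.16 + 2.1 = 4.26.
Reliability = 4.26 / 5.1 = 0.835.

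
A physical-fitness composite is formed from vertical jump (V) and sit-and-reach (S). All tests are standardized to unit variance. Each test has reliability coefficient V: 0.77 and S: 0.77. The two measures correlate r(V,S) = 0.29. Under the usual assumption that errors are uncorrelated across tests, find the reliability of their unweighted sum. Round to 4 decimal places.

Var(V+S) = 2 + 2·[0.29] = 2 + 0.58 = 2.58.
Under uncorrelated errors the observed covariances equal the true-score covariances, so only the own-variance terms attenuate.
True-score variance = [0.77 + 0.77] + 0.58 = 1.54 + 0.58 = 2.12.
Reliability = 2.12 / 2.58 = 0.8217.

0.8217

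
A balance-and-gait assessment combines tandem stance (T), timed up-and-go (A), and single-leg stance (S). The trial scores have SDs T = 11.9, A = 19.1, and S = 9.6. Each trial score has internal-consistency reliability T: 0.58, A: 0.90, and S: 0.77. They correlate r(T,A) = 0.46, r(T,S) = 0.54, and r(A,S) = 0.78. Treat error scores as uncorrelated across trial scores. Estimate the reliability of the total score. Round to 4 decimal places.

Var(T+A+S) = 11.9² + 19.1² + 9.6² + 2·[11.9·19.1·0.46 + 11.9·9.6·0.54 + 19.1·9.6·0.78] = 598.58 + 618.528 = 1217.11.
Under uncorrelated errors the observed covariances equal the true-score covariances, so only the own-variance terms attenuate.
True-score variance = [11.9²·0.58 + 19.1²·0.90 + 9.6²·0.77] + 618.528 = 481.426 + 618.528 = 1099.95.
Reliability = 1099.95 / 1217.11 = 0.9037.

0.9037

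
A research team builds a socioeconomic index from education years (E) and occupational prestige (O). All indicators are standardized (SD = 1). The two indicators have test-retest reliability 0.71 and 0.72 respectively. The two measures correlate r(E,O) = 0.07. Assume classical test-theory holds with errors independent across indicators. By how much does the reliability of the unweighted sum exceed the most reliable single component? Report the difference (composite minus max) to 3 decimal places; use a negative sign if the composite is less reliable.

0.014

Var(sum) = 2 + 0.14 = 2.14; true-score variance = 1.43 + 0.14 = 1.57; composite reliability = 0.7336.
Max component reliability = 0.7200.
Difference = 0.7336 − 0.7200 = 0.014.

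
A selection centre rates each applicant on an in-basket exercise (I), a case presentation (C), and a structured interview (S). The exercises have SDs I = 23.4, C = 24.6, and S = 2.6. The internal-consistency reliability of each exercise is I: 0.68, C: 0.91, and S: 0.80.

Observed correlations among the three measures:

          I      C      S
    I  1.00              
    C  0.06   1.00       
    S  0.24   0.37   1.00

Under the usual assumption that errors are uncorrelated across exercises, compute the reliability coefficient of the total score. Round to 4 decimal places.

Var(I+C+S) = 23.4² + 24.6² + 2.6² + 2·[23.4·24.6·0.06 + 23.4·2.6·0.24 + 24.6·2.6·0.37] = 1159.48 + 145.61 = 1305.09.
Under uncorrelated errors the observed covariances equal the true-score covariances, so only the own-variance terms attenuate.
True-score variance = [23.4²·0.68 + 24.6²·0.91 + 2.6²·0.80] + 145.61 = 928.444 + 145.61 = 1074.05.
Reliability = 1074.05 / 1305.09 = 0.8230.

0.8230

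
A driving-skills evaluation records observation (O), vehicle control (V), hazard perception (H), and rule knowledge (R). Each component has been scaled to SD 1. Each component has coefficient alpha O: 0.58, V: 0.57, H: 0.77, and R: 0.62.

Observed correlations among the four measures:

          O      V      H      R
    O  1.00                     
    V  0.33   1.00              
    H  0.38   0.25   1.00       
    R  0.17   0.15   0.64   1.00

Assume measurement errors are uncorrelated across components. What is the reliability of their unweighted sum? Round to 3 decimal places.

Var(O+V+H+R) = 4 + 2·[0.33 + 0.38 + 0.17 + 0.25 + 0.15 + 0.64] = 4 + 3.84 = 7.84.
With uncorrelated errors the cross-covariances are all true-score covariance, so they carry over unchanged; only the diagonal terms shrink to ρᵢσᵢ².
True-score variance = [0.58 + 0.57 + 0.77 + 0.62] + 3.84 = 2.54 + 3.84 = 6.38.
Reliability = 6.38 / 7.84 = 0.814.

0.814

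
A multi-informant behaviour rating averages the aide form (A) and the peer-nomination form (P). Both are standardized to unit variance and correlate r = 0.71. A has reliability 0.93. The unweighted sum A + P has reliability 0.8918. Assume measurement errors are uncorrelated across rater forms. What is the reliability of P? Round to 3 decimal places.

0.700

Var(A+P) = 2 + 2·0.71 = 3.420.
True-score variance = ρ_A + ρ_P + 2·0.71, so 0.8918 = (0.93 + ρ_P + 1.42) / 3.420.
ρ_P = 0.8918·3.420 − 0.93 − 1.42 = 0.700.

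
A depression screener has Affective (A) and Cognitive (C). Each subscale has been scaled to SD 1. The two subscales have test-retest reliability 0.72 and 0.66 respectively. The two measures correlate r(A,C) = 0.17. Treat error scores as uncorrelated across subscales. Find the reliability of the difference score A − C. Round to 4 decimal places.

0.6265

Var(A−C) = 1 + 1 − 2·0.17 = 2 − 0.34 = 1.66.
Under uncorrelated errors the observed covariances equal the true-score covariances, so only the own-variance terms attenuate.
True-score variance = [0.72 + 0.66] − 0.34 = 1.38 − 0.34 = 1.04.
Reliability = 1.04 / 1.66 = 0.6265.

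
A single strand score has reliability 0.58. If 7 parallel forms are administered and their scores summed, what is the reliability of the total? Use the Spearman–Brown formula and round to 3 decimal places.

ρ_k = kρ / (1 + (k−1)ρ) = 7·0.58 / (1 + 6·0.58) = 4.060 / 4.480 = 0.906.

0.906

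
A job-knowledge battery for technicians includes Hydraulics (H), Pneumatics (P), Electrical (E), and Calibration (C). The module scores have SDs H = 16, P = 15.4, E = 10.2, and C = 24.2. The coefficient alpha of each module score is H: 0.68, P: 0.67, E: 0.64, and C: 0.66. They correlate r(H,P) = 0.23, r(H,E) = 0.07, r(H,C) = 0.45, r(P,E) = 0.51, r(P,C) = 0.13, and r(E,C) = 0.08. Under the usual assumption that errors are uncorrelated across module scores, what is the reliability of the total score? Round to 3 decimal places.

0.798

Var(H+P+E+C) = 16² + 15.4² + 10.2² + 24.2² + 2·[16·15.4·0.23 + 16·10.2·0.07 + 16·24.2·0.45 + 15.4·10.2·0.51 + 15.4·24.2·0.13 + 10.2·24.2·0.08] = 1182.84 + 781.285 = 1964.12.
Because errors are independent across components, Cov(Tᵢ,Tⱼ) = Cov(Xᵢ,Xⱼ); the off-diagonal part of the true-score variance is the same as above.
True-score variance = [16²·0.68 + 15.4²·0.67 + 10.2²·0.64 + 24.2²·0.66] + 781.285 = 786.085 + 781.285 = 1567.37.
Reliability = 1567.37 / 1964.12 = 0.798.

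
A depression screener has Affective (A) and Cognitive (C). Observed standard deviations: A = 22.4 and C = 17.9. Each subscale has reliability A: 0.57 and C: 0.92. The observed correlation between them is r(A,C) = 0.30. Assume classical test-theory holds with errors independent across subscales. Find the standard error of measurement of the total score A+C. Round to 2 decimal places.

15.54

Var(total) = 822.17 + 240.576 = 1062.75.
True-score variance = 580.78 + 240.576 = 821.356, so reliability = 0.7729.
Error variance = 1062.75 − 821.356 = 241.39; SEM = √241.39 = 15.54.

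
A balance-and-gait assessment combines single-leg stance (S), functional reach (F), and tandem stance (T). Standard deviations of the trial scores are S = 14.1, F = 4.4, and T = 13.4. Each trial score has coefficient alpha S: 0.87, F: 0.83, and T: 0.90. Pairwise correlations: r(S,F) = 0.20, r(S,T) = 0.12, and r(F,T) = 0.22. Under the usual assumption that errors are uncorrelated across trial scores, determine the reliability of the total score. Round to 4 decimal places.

Var(S+F+T) = 14.1² + 4.4² + 13.4² + 2·[14.1·4.4·0.20 + 14.1·13.4·0.12 + 4.4·13.4·0.22] = 397.73 + 96.104 = 493.834.
Under uncorrelated errors the observed covariances equal the true-score covariances, so only the own-variance terms attenuate.
True-score variance = [14.1²·0.87 + 4.4²·0.83 + 13.4²·0.90] + 96.104 = 350.637 + 96.104 = 446.741.
Reliability = 446.741 / 493.834 = 0.9046.

0.9046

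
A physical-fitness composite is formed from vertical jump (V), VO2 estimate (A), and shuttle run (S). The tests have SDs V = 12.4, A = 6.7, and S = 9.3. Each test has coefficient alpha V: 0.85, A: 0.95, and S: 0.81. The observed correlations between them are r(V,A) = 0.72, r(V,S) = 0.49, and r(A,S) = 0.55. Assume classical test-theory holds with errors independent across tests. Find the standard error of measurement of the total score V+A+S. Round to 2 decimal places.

6.46

Var(total) = 285.14 + 301.19 = 586.33.
True-score variance = 243.398 + 301.19 = 544.588, so reliability = 0.9288.
Error variance = 586.33 − 544.588 = 41.7416; SEM = √41.7416 = 6.46.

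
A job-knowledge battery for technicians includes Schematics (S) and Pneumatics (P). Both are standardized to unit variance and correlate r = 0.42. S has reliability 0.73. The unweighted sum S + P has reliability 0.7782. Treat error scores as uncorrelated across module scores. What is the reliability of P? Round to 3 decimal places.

Var(S+P) = 2 + 2·0.42 = 2.840.
True-score variance = ρ_S + ρ_P + 2·0.42, so 0.7782 = (0.73 + ρ_P + 0.84) / 2.840.
ρ_P = 0.7782·2.840 − 0.73 − 0.84 = 0.640.

0.640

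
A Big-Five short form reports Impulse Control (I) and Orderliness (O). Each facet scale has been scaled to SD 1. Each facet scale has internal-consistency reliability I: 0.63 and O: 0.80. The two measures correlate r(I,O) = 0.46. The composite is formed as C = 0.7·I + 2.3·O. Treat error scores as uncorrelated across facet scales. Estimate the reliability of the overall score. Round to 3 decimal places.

Var(C) = 0.7² + 2.3² + 2·[1.61·0.46] = 5.78 + 1.4812 = 7.2612.
With uncorrelated errors the cross-covariances are all true-score covariance, so they carry over unchanged; only the diagonal terms shrink to ρᵢσᵢ².
True-score variance = [0.7²·0.63 + 2.3²·0.80] + 1.4812 = 4.5407 + 1.4812 = 6.0219.
Reliability = 6.0219 / 7.2612 = 0.829.

0.829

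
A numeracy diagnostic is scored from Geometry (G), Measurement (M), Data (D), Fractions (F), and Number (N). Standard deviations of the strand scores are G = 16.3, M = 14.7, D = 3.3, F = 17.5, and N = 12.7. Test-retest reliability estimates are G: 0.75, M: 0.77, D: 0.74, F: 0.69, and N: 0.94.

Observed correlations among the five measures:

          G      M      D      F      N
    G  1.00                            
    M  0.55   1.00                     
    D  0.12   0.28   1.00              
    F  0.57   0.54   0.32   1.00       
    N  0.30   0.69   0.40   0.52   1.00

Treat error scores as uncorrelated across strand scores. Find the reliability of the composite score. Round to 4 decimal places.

0.9123

Var(G+M+D+F+N) = 16.3² + 14.7² + 3.3² + 17.5² + 12.7² + 2·[16.3·14.7·0.55 + 16.3·3.3·0.12 + 16.3·17.5·0.57 + 16.3·12.7·0.30 + 14.7·3.3·0.28 + 14.7·17.5·0.54 + 14.7·12.7·0.69 + 3.3·17.5·0.32 + 3.3·12.7·0.40 + 17.5·12.7·0.52] = 960.21 + 1590.13 = 2550.34.
Because errors are independent across components, Cov(Tᵢ,Tⱼ) = Cov(Xᵢ,Xⱼ); the off-diagonal part of the true-score variance is the same as above.
True-score variance = [16.3²·0.75 + 14.7²·0.77 + 3.3²·0.74 + 17.5²·0.69 + 12.7²·0.94] + 1590.13 = 736.64 + 1590.13 = 2326.77.
Reliability = 2326.77 / 2550.34 = 0.9123.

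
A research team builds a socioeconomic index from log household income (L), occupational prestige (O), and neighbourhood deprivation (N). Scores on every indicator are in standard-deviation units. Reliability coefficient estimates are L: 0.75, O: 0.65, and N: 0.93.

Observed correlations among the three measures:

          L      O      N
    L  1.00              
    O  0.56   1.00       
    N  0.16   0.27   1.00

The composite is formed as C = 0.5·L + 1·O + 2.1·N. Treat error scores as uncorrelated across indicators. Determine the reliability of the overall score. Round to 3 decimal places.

Var(C) = 0.5² + 1 + 2.1² + 2·[0.5·0.56 + 1.05·0.16 + 2.1·0.27] = 5.66 + 2.03 = 7.69.
With uncorrelated errors the cross-covariances are all true-score covariance, so they carry over unchanged; only the diagonal terms shrink to ρᵢσᵢ².
True-score variance = [0.5²·0.75 + 0.65 + 2.1²·0.93] + 2.03 = 4.9388 + 2.03 = 6.9688.
Reliability = 6.9688 / 7.69 = 0.906.

0.906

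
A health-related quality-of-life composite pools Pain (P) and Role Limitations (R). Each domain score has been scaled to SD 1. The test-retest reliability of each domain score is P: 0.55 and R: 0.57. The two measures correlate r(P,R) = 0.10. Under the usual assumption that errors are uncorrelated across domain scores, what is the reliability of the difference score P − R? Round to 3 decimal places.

Var(P−R) = 1 + 1 − 2·0.10 = 2 − 0.2 = 1.8.
Under uncorrelated errors the observed covariances equal the true-score covariances, so only the own-variance terms attenuate.
True-score variance = [0.55 + 0.57] − 0.2 = 1.12 − 0.2 = 0.92.
Reliability = 0.92 / 1.8 = 0.511.

0.511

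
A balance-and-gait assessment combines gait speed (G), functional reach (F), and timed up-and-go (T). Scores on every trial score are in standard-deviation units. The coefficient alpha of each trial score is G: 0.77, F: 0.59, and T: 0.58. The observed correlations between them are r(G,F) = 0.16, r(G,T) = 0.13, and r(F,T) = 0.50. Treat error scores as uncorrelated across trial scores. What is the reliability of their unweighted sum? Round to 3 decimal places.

0.769

Var(G+F+T) = 3 + 2·[0.16 + 0.13 + 0.50] = 3 + 1.58 = 4.58.
With uncorrelated errors the cross-covariances are all true-score covariance, so they carry over unchanged; only the diagonal terms shrink to ρᵢσᵢ².
True-score variance = [0.77 + 0.59 + 0.58] + 1.58 = 1.94 + 1.58 = 3.52.
Reliability = 3.52 / 4.58 = 0.769.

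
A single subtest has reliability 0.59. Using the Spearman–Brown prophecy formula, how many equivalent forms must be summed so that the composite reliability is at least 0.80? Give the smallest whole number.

3

k ≥ ρ*(1−ρ₁)/(ρ₁(1−ρ*)) = 0.80·0.41 / (0.59·0.20) = 2.780.
Smallest integer k = 3.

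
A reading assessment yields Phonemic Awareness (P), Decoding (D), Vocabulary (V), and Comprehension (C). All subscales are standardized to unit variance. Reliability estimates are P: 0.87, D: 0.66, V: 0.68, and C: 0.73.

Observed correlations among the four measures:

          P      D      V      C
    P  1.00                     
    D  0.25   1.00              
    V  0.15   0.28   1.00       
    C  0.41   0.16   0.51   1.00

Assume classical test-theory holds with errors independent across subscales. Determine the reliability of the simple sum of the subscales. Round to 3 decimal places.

Var(P+D+V+C) = 4 + 2·[0.25 + 0.15 + 0.41 + 0.28 + 0.16 + 0.51] = 4 + 3.52 = 7.52.
Under uncorrelated errors the observed covariances equal the true-score covariances, so only the own-variance terms attenuate.
True-score variance = [0.87 + 0.66 + 0.68 + 0.73] + 3.52 = 2.94 + 3.52 = 6.46.
Reliability = 6.46 / 7.52 = 0.859.

0.859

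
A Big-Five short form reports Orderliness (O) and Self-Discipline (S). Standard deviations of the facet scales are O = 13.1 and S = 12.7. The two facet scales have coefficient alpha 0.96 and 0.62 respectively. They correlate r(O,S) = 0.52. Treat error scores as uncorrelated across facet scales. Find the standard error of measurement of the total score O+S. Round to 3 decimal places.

Var(total) = 332.9 + 173.025 = 505.925.
True-score variance = 264.745 + 173.025 = 437.77, so reliability = 0.8653.
Error variance = 505.925 − 437.77 = 68.1546; SEM = √68.1546 = 8.256.

8.256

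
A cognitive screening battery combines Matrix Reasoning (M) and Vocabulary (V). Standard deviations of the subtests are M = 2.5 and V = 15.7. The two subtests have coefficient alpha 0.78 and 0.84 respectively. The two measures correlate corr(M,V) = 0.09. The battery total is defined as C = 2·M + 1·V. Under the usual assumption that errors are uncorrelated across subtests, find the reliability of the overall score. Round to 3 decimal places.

Var(C) = 2²·2.5² + 15.7² + 2·[2·2.5·15.7·0.09] = 271.49 + 14.13 = 285.62.
Because errors are independent across components, Cov(Tᵢ,Tⱼ) = Cov(Xᵢ,Xⱼ); the off-diagonal part of the true-score variance is the same as above.
True-score variance = [2²·2.5²·0.78 + 15.7²·0.84] + 14.13 = 226.552 + 14.13 = 240.682.
Reliability = 240.682 / 285.62 = 0.843.

0.843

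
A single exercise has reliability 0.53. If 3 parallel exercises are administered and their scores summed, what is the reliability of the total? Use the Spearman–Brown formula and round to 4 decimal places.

0.7718

ρ_k = kρ / (1 + (k−1)ρ) = 3·0.53 / (1 + 2·0.53) = 1.590 / 2.060 = 0.7718.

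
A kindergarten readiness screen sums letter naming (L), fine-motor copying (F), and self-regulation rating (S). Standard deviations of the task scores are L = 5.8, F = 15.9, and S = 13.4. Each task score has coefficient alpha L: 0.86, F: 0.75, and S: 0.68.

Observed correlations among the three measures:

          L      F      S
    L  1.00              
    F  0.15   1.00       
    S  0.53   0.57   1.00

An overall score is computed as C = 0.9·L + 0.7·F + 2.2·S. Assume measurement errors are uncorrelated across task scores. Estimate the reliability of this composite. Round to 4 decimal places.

Var(C) = 0.9²·5.8² + 0.7²·15.9² + 2.2²·13.4² + 2·[0.63·5.8·15.9·0.15 + 1.98·5.8·13.4·0.53 + 1.54·15.9·13.4·0.57] = 1020.2 + 554.596 = 1574.79.
Under uncorrelated errors the observed covariances equal the true-score covariances, so only the own-variance terms attenuate.
True-score variance = [0.9²·5.8²·0.86 + 0.7²·15.9²·0.75 + 2.2²·13.4²·0.68] + 554.596 = 707.309 + 554.596 = 1261.91.
Reliability = 1261.91 / 1574.79 = 0.8013.

0.8013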